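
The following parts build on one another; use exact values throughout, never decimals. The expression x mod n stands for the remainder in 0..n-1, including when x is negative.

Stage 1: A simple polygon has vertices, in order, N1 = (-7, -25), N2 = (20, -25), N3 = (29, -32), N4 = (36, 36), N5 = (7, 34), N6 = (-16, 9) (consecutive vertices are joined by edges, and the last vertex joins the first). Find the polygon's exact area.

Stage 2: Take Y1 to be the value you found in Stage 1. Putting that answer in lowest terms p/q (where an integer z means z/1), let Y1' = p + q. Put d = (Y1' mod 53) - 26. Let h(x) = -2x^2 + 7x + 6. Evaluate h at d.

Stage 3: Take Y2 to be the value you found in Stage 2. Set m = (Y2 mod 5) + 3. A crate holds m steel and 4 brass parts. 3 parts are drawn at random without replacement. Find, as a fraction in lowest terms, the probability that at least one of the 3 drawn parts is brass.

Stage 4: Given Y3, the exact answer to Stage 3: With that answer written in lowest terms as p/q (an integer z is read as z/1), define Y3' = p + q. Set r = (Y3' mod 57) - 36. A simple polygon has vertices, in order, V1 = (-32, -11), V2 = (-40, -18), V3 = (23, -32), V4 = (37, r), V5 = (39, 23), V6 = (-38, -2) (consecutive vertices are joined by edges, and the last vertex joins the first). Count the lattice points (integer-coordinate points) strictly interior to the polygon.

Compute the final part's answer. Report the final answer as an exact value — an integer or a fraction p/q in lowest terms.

Stage 1: cross terms: (-7*-25 - 20*-25)=675, (20*-32 - 29*-25)=85, (29*36 - 36*-32)=2196, (36*34 - 7*36)=972, (7*9 - -16*34)=607, (-16*-25 - -7*9)=463; twice the area = |4998| = 4998; area = 2499; answer 2499
Stage 2: Y1 = 2499; threaded value p + q = 2500; d = -17; -2*(-17)^2 + 7*(-17)^1 + 6 = (-578) + (-119) + (6) = -691; answer -691
Stage 3: Y2 = -691; m = 7; total draws C(11,3) = 165; complement C(7,3) = 35; favorable 165 - 35 = 130; P = 26/33; answer 26/33
Stage 4: Y3 = 26/33; threaded value p + q = 59; r = -34; cross terms: (-32*-18 - -40*-11)=136, (-40*-32 - 23*-18)=1694, (23*-34 - 37*-32)=402, (37*23 - 39*-34)=2177, (39*-2 - -38*23)=796, (-38*-11 - -32*-2)=354; twice the area = |5559| = 5559; area = 5559/2; boundary points = 1 + 7 + 2 + 1 + 1 + 3 = 15; strictly interior points = area - boundary/2 + 1 = 2773; answer 2773

2773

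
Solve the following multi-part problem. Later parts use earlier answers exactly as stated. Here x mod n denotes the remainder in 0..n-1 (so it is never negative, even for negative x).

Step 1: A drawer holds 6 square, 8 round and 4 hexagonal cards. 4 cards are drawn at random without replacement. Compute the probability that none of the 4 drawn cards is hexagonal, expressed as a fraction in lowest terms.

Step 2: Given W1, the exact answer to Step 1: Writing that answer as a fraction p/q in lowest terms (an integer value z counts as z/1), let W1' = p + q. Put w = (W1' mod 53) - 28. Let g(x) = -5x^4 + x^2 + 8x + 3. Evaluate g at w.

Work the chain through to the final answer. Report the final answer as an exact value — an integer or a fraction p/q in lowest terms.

-3057

Step 1: total draws C(18,4) = 3060; favorable C(14,4) = 1001; P = 1001/3060; answer 1001/3060
Step 2: W1 = 1001/3060; threaded value p + q = 4061; w = 5; -5*(5)^4 + 1*(5)^2 + 8*(5)^1 + 3 = (-3125) + (25) + (40) + (3) = -3057; answer -3057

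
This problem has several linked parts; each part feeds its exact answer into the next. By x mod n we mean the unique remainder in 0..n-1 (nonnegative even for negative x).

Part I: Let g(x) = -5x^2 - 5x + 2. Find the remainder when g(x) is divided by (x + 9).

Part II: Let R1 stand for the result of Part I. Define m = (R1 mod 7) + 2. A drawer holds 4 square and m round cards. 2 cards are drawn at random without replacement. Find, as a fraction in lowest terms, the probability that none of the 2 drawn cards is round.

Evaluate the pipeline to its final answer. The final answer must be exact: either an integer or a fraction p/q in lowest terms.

Part I: remainder = value at the root: -5*(-9)^2 - 5*(-9)^1 + 2 = (-405) + (45) + (2) = -358; answer -358
Part II: R1 = -358; m = 8; total draws C(12,2) = 66; favorable C(4,2) = 6; P = 1/11; answer 1/11

1/11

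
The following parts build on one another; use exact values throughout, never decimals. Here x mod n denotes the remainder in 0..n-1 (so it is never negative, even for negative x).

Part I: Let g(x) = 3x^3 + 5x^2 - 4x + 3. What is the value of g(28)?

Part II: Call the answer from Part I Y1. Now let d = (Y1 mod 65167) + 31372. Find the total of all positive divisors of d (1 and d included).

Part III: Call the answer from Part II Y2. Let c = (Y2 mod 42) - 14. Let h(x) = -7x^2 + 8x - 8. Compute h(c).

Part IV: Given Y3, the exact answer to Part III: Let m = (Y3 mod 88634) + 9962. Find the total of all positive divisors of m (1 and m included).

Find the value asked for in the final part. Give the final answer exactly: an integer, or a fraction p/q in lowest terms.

Part I: 3*(28)^3 + 5*(28)^2 - 4*(28)^1 + 3 = (65856) + (3920) + (-112) + (3) = 69667; answer 69667
Part II: Y1 = 69667; d = 35872; 35872 = 2^5 * 19 * 59; sigma = (1 + 2 + 4 + 8 + 16 + 32) * (1 + 19) * (1 + 59) = 63 * 20 * 60 = 75600; answer 75600
Part III: Y2 = 75600; c = -14; -7*(-14)^2 + 8*(-14)^1 - 8 = (-1372) + (-112) + (-8) = -1492; answer -1492
Part IV: Y3 = -1492; m = 97104; 97104 = 2^4 * 3 * 7 * 17^2; sigma = (1 + 2 + 4 + 8 + 16) * (1 + 3) * (1 + 7) * (1 + 17 + 289) = 31 * 4 * 8 * 307 = 304544; answer 304544

304544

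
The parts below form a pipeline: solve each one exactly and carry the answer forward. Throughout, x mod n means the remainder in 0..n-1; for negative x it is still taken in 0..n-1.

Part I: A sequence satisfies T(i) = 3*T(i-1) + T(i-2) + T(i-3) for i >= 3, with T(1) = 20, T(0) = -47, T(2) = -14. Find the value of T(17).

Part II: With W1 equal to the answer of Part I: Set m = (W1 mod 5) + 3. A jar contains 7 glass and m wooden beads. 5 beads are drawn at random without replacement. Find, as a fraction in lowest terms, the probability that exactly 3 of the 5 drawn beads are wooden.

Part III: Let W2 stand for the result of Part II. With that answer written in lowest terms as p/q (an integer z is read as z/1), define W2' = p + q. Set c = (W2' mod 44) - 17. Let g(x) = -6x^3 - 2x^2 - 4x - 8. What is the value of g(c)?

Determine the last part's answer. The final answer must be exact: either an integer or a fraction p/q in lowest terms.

-35720

Part I: T(3) = 3*(-14) + 1*(20) + 1*(-47) = -69; iterating: T(3)=-69, T(4)=-201, T(5)=-686, T(6)=-2328, T(7)=-7871, T(8)=-26627, T(9)=-90080, T(10)=-304738, T(11)=-1030921, T(12)=-3487581, T(13)=-11798402, T(14)=-39913708, T(15)=-135027107, T(16)=-456793431, T(17)=-1545321108; answer -1545321108
Part II: W1 = -1545321108; m = 5; total draws C(12,5) = 792; favorable C(5,3)*C(7,2) = 210; P = 35/132; answer 35/132
Part III: W2 = 35/132; threaded value p + q = 167; c = 18; -6*(18)^3 - 2*(18)^2 - 4*(18)^1 - 8 = (-34992) + (-648) + (-72) + (-8) = -35720; answer -35720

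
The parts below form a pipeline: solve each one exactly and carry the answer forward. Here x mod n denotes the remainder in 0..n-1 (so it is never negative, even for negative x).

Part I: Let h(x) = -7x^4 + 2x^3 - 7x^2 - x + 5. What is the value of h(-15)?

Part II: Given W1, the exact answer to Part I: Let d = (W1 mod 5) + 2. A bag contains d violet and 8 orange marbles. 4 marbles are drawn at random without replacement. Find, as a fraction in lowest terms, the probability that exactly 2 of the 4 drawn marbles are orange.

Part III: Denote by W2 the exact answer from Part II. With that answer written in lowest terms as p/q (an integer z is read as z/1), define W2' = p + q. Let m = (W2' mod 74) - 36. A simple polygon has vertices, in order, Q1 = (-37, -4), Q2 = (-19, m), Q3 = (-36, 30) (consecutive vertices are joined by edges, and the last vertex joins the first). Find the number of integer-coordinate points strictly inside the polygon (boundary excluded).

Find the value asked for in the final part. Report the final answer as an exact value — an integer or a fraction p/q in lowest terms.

312

Part I: -7*(-15)^4 + 2*(-15)^3 - 7*(-15)^2 - 1*(-15)^1 + 5 = (-354375) + (-6750) + (-1575) + (15) + (5) = -362680; answer -362680
Part II: W1 = -362680; d = 2; total draws C(10,4) = 210; favorable C(8,2)*C(2,2) = 28; P = 2/15; answer 2/15
Part III: W2 = 2/15; threaded value p + q = 17; m = -19; cross terms: (-37*-19 - -19*-4)=627, (-19*30 - -36*-19)=-1254, (-36*-4 - -37*30)=1254; twice the area = |627| = 627; area = 627/2; boundary points = 3 + 1 + 1 = 5; strictly interior points = area - boundary/2 + 1 = 312; answer 312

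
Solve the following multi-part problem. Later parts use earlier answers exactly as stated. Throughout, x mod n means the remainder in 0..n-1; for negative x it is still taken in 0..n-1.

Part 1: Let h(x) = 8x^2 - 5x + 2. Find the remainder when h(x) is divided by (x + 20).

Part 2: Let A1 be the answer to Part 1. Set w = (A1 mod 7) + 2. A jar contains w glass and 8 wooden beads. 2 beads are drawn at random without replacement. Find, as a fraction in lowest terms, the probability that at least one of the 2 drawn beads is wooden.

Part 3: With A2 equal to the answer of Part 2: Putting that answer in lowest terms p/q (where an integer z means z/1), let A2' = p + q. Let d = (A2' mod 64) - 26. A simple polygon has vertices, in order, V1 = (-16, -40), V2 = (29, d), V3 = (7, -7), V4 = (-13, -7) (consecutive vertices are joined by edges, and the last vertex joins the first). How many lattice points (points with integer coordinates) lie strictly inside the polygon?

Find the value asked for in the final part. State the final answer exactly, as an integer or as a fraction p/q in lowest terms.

796

Part 1: remainder = value at the root: 8*(-20)^2 - 5*(-20)^1 + 2 = (3200) + (100) + (2) = 3302; answer 3302
Part 2: A1 = 3302; w = 7; total draws C(15,2) = 105; complement C(7,2) = 21; favorable 105 - 21 = 84; P = 4/5; answer 4/5
Part 3: A2 = 4/5; threaded value p + q = 9; d = -17; cross terms: (-16*-17 - 29*-40)=1432, (29*-7 - 7*-17)=-84, (7*-7 - -13*-7)=-140, (-13*-40 - -16*-7)=408; twice the area = |1616| = 1616; area = 808; boundary points = 1 + 2 + 20 + 3 = 26; strictly interior points = area - boundary/2 + 1 = 796; answer 796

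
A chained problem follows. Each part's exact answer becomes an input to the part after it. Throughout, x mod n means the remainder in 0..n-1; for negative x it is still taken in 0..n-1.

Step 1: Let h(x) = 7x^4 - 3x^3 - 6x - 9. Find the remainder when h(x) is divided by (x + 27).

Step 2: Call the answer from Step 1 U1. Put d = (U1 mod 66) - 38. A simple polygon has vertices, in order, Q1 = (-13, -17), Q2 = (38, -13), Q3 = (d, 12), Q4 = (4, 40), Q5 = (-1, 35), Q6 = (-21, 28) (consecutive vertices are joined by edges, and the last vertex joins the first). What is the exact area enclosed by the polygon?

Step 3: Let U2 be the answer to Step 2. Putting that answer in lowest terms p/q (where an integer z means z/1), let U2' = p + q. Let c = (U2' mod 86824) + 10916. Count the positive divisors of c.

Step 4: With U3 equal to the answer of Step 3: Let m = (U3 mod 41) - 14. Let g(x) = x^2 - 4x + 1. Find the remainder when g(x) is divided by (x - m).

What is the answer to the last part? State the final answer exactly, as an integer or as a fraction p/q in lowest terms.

Step 1: remainder = value at the root: 7*(-27)^4 - 3*(-27)^3 - 6*(-27)^1 - 9 = (3720087) + (59049) + (162) + (-9) = 3779289; answer 3779289
Step 2: U1 = 3779289; d = 25; cross terms: (-13*-13 - 38*-17)=815, (38*12 - 25*-13)=781, (25*40 - 4*12)=952, (4*35 - -1*40)=180, (-1*28 - -21*35)=707, (-21*-17 - -13*28)=721; twice the area = |4156| = 4156; area = 2078; answer 2078
Step 3: U2 = 2078; threaded value p + q = 2079; c = 12995; 12995 = 5 * 23 * 113; number of divisors = (1+1) * (1+1) * (1+1) = 8; answer 8
Step 4: U3 = 8; m = -6; remainder = value at the root: 1*(-6)^2 - 4*(-6)^1 + 1 = (36) + (24) + (1) = 61; answer 61

61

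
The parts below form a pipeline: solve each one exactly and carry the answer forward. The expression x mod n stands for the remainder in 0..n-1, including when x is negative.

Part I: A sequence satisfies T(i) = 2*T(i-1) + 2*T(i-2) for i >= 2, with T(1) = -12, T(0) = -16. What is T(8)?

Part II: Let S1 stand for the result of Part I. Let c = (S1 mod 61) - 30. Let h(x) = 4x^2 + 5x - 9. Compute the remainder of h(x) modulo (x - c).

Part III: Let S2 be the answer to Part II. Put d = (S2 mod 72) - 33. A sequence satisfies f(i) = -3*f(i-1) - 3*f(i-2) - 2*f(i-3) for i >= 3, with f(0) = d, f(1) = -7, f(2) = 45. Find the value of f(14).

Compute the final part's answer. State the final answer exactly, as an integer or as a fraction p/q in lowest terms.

Part I: T(2) = 2*(-12) + 2*(-16) = -56; iterating: T(2)=-56, T(3)=-136, T(4)=-384, T(5)=-1040, T(6)=-2848, T(7)=-7776, T(8)=-21248; answer -21248
Part II: S1 = -21248; c = 11; remainder = value at the root: 4*(11)^2 + 5*(11)^1 - 9 = (484) + (55) + (-9) = 530; answer 530
Part III: S2 = 530; d = -7; f(3) = -3*(45) - 3*(-7) - 2*(-7) = -100; iterating: f(3)=-100, f(4)=179, f(5)=-327, f(6)=644, f(7)=-1309, f(8)=2649, f(9)=-5308, f(10)=10595, f(11)=-21159, f(12)=42308, f(13)=-84637, f(14)=169305; answer 169305

169305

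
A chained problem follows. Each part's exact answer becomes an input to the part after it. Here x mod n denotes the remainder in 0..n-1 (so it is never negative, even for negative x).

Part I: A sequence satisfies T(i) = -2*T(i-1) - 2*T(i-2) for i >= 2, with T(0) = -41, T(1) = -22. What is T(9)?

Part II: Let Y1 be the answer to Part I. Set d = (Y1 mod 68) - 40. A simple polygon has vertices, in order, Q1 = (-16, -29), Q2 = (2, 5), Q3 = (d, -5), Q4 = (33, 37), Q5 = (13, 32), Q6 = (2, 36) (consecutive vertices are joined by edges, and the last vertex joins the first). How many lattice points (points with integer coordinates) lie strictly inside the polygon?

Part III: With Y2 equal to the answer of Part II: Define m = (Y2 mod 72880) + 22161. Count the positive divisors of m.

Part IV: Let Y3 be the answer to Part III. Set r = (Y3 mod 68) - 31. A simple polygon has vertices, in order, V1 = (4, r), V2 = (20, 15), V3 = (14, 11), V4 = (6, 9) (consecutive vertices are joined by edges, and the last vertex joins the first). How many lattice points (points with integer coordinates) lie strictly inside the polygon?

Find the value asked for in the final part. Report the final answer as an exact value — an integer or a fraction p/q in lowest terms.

246

Part I: T(2) = -2*(-22) - 2*(-41) = 126; iterating: T(2)=126, T(3)=-208, T(4)=164, T(5)=88, T(6)=-504, T(7)=832, T(8)=-656, T(9)=-352; answer -352
Part II: Y1 = -352; d = 16; cross terms: (-16*5 - 2*-29)=-22, (2*-5 - 16*5)=-90, (16*37 - 33*-5)=757, (33*32 - 13*37)=575, (13*36 - 2*32)=404, (2*-29 - -16*36)=518; twice the area = |2142| = 2142; area = 1071; boundary points = 2 + 2 + 1 + 5 + 1 + 1 = 12; strictly interior points = area - boundary/2 + 1 = 1066; answer 1066
Part III: Y2 = 1066; m = 23227; 23227 is prime, so its only divisors are 1 and 23227; count = 2; answer 2
Part IV: Y3 = 2; r = -29; cross terms: (4*15 - 20*-29)=640, (20*11 - 14*15)=10, (14*9 - 6*11)=60, (6*-29 - 4*9)=-210; twice the area = |500| = 500; area = 250; boundary points = 4 + 2 + 2 + 2 = 10; strictly interior points = area - boundary/2 + 1 = 246; answer 246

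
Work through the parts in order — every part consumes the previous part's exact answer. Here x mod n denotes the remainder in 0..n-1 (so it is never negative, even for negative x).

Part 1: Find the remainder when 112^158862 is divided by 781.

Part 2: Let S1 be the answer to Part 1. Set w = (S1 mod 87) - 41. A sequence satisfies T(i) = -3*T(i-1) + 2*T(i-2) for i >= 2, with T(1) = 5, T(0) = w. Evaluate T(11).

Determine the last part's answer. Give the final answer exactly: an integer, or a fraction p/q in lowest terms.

Part 1: squarings mod 781: 112^1=112, 112^2=48, 112^4=742, 112^8=740, 112^16=119, 112^32=103, 112^64=456, 112^128=190, 112^256=174, 112^512=598, 112^1024=687, 112^2048=245, 112^4096=669, 112^8192=48, 112^16384=742, 112^32768=740, 112^65536=119, 112^131072=103; 112^158862 = 112^2 * 112^4 * 112^8 * 112^128 * 112^1024 * 112^2048 * 112^8192 * 112^16384 * 112^131072 = 103 (mod 781); answer 103
Part 2: S1 = 103; w = -25; T(2) = -3*(5) + 2*(-25) = -65; iterating: T(2)=-65, T(3)=205, T(4)=-745, T(5)=2645, T(6)=-9425, T(7)=33565, T(8)=-119545, T(9)=425765, T(10)=-1516385, T(11)=5400685; answer 5400685

5400685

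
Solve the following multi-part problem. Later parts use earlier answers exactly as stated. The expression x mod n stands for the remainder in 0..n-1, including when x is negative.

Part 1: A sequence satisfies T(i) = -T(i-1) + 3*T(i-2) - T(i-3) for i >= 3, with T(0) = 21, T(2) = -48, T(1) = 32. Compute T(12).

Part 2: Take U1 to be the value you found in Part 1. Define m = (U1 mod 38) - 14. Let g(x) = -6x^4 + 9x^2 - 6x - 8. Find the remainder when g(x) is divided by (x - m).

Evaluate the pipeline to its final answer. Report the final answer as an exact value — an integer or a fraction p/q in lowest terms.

Part 1: T(3) = -1*(-48) + 3*(32) - 1*(21) = 123; iterating: T(3)=123, T(4)=-299, T(5)=716, T(6)=-1736, T(7)=4183, T(8)=-10107, T(9)=24392, T(10)=-58896, T(11)=142179, T(12)=-343259; answer -343259
Part 2: U1 = -343259; m = 19; remainder = value at the root: -6*(19)^4 + 9*(19)^2 - 6*(19)^1 - 8 = (-781926) + (3249) + (-114) + (-8) = -778799; answer -778799

-778799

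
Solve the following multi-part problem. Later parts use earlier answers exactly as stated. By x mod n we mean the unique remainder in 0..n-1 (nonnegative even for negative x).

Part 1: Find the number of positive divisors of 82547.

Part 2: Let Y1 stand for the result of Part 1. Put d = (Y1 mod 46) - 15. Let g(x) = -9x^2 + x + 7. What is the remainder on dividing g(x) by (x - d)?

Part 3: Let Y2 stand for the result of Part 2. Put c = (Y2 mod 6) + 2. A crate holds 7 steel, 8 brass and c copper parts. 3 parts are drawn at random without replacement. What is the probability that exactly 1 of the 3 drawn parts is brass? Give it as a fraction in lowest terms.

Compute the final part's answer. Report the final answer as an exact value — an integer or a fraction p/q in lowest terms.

Part 1: 82547 = 23 * 37 * 97; number of divisors = (1+1) * (1+1) * (1+1) = 8; answer 8
Part 2: Y1 = 8; d = -7; remainder = value at the root: -9*(-7)^2 + 1*(-7)^1 + 7 = (-441) + (-7) + (7) = -441; answer -441
Part 3: Y2 = -441; c = 5; total draws C(20,3) = 1140; favorable C(8,1)*C(12,2) = 528; P = 44/95; answer 44/95

44/95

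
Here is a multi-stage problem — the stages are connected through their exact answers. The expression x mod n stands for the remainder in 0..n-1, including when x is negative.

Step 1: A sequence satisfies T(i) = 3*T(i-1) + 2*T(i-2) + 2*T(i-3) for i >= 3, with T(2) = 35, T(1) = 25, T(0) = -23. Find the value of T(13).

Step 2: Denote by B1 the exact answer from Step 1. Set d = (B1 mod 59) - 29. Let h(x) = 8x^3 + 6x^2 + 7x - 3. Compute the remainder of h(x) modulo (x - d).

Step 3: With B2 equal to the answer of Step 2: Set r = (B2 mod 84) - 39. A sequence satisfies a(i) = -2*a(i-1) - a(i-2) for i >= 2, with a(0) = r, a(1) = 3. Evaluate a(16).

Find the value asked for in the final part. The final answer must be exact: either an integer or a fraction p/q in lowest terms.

312

Step 1: T(3) = 3*(35) + 2*(25) + 2*(-23) = 109; iterating: T(3)=109, T(4)=447, T(5)=1629, T(6)=5999, T(7)=22149, T(8)=81703, T(9)=301405, T(10)=1111919, T(11)=4101973, T(12)=15132567, T(13)=55825485; answer 55825485
Step 2: B1 = 55825485; d = 10; remainder = value at the root: 8*(10)^3 + 6*(10)^2 + 7*(10)^1 - 3 = (8000) + (600) + (70) + (-3) = 8667; answer 8667
Step 3: B2 = 8667; r = -24; a(2) = -2*(3) - 1*(-24) = 18; iterating: a(2)=18, a(3)=-39, a(4)=60, a(5)=-81, a(6)=102, a(7)=-123, a(8)=144, a(9)=-165, a(10)=186, a(11)=-207, a(12)=228, a(13)=-249, a(14)=270, a(15)=-291, a(16)=312; answer 312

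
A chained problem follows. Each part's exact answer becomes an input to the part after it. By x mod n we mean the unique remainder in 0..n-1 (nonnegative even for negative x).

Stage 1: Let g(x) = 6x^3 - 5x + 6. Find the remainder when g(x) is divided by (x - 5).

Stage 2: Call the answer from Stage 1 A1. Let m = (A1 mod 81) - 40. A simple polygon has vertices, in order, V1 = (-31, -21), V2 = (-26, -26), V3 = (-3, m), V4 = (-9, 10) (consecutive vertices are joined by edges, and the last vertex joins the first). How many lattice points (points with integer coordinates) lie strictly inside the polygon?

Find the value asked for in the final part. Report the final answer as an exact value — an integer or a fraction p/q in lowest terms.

643

Stage 1: remainder = value at the root: 6*(5)^3 - 5*(5)^1 + 6 = (750) + (-25) + (6) = 731; answer 731
Stage 2: A1 = 731; m = -38; cross terms: (-31*-26 - -26*-21)=260, (-26*-38 - -3*-26)=910, (-3*10 - -9*-38)=-372, (-9*-21 - -31*10)=499; twice the area = |1297| = 1297; area = 1297/2; boundary points = 5 + 1 + 6 + 1 = 13; strictly interior points = area - boundary/2 + 1 = 643; answer 643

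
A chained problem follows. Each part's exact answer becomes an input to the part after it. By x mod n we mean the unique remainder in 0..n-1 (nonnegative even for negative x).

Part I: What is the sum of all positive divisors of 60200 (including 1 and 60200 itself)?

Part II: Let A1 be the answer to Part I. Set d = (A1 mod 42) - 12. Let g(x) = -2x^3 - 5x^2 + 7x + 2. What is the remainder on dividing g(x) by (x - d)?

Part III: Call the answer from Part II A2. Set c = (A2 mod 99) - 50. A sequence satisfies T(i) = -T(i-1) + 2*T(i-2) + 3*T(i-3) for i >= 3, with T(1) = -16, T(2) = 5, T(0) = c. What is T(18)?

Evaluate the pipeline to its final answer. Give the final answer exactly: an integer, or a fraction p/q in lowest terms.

Part I: 60200 = 2^3 * 5^2 * 7 * 43; sigma = (1 + 2 + 4 + 8) * (1 + 5 + 25) * (1 + 7) * (1 + 43) = 15 * 31 * 8 * 44 = 163680; answer 163680
Part II: A1 = 163680; d = -6; remainder = value at the root: -2*(-6)^3 - 5*(-6)^2 + 7*(-6)^1 + 2 = (432) + (-180) + (-42) + (2) = 212; answer 212
Part III: A2 = 212; c = -36; T(3) = -1*(5) + 2*(-16) + 3*(-36) = -145; iterating: T(3)=-145, T(4)=107, T(5)=-382, T(6)=161, T(7)=-604, T(8)=-220, T(9)=-505, T(10)=-1747, T(11)=77, T(12)=-5086, T(13)=-1, T(14)=-9940, T(15)=-5320, T(16)=-14563, T(17)=-25897, T(18)=-19189; answer -19189

-19189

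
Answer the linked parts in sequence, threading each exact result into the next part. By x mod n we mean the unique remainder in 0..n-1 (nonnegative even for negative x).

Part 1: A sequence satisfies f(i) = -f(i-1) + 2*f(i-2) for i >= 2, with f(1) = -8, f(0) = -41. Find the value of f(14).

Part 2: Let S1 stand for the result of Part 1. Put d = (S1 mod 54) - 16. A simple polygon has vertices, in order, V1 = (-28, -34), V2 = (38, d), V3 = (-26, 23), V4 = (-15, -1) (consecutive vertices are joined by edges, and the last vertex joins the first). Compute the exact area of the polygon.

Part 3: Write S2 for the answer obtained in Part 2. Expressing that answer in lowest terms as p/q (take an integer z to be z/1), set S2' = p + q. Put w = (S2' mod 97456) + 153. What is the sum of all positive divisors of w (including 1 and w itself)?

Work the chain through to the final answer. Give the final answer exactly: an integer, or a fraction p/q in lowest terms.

6912

Part 1: f(2) = -1*(-8) + 2*(-41) = -74; iterating: f(2)=-74, f(3)=58, f(4)=-206, f(5)=322, f(6)=-734, f(7)=1378, f(8)=-2846, f(9)=5602, f(10)=-11294, f(11)=22498, f(12)=-45086, f(13)=90082, f(14)=-180254; answer -180254
Part 2: S1 = -180254; d = 36; cross terms: (-28*36 - 38*-34)=284, (38*23 - -26*36)=1810, (-26*-1 - -15*23)=371, (-15*-34 - -28*-1)=482; twice the area = |2947| = 2947; area = 2947/2; answer 2947/2
Part 3: S2 = 2947/2; threaded value p + q = 2949; w = 3102; 3102 = 2 * 3 * 11 * 47; sigma = (1 + 2) * (1 + 3) * (1 + 11) * (1 + 47) = 3 * 4 * 12 * 48 = 6912; answer 6912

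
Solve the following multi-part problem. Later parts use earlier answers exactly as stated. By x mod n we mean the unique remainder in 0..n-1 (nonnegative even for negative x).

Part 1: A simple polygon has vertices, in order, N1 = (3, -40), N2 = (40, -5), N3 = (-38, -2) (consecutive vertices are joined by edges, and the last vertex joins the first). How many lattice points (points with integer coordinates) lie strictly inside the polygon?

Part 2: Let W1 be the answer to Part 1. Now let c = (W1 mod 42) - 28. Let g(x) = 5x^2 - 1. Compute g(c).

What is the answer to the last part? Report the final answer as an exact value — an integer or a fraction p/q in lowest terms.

124

Part 1: cross terms: (3*-5 - 40*-40)=1585, (40*-2 - -38*-5)=-270, (-38*-40 - 3*-2)=1526; twice the area = |2841| = 2841; area = 2841/2; boundary points = 1 + 3 + 1 = 5; strictly interior points = area - boundary/2 + 1 = 1419; answer 1419
Part 2: W1 = 1419; c = 5; 5*(5)^2 - 1 = (125) + (-1) = 124; answer 124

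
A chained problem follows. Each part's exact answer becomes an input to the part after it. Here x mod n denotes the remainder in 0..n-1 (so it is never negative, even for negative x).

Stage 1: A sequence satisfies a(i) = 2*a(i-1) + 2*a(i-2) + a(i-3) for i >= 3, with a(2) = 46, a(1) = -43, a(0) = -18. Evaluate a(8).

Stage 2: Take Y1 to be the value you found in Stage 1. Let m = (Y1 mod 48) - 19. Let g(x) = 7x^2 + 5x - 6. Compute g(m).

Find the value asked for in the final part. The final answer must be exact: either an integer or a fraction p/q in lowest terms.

144

Stage 1: a(3) = 2*(46) + 2*(-43) + 1*(-18) = -12; iterating: a(3)=-12, a(4)=25, a(5)=72, a(6)=182, a(7)=533, a(8)=1502; answer 1502
Stage 2: Y1 = 1502; m = -5; 7*(-5)^2 + 5*(-5)^1 - 6 = (175) + (-25) + (-6) = 144; answer 144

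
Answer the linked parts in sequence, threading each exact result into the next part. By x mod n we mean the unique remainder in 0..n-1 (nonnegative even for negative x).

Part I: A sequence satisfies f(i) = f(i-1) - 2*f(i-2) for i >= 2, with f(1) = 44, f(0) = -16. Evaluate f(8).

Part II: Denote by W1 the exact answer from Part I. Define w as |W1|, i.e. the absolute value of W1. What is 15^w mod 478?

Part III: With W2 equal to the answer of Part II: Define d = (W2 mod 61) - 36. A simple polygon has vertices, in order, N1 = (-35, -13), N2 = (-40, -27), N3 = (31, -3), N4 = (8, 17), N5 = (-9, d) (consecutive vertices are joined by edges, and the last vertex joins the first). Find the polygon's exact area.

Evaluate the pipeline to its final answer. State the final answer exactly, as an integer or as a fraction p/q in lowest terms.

1467

Part I: f(2) = 1*(44) - 2*(-16) = 76; iterating: f(2)=76, f(3)=-12, f(4)=-164, f(5)=-140, f(6)=188, f(7)=468, f(8)=92; answer 92
Part II: W1 = 92; w = 92; squarings mod 478: 15^1=15, 15^2=225, 15^4=435, 15^8=415, 15^16=145, 15^32=471, 15^64=49; 15^92 = 15^4 * 15^8 * 15^16 * 15^64 = 297 (mod 478); answer 297
Part III: W2 = 297; d = 17; cross terms: (-35*-27 - -40*-13)=425, (-40*-3 - 31*-27)=957, (31*17 - 8*-3)=551, (8*17 - -9*17)=289, (-9*-13 - -35*17)=712; twice the area = |2934| = 2934; area = 1467; answer 1467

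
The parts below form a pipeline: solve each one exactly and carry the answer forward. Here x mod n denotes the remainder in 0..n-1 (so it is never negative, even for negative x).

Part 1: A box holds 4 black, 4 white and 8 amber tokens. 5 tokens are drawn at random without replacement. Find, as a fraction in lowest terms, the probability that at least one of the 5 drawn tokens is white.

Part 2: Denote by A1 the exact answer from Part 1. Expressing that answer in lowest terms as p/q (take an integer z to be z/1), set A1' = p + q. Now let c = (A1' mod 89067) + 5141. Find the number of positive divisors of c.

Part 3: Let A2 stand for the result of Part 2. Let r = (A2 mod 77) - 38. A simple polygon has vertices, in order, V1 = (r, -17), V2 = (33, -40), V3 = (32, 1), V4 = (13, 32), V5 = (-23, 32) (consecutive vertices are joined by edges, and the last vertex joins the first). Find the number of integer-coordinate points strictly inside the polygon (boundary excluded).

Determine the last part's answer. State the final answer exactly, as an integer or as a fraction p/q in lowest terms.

Part 1: total draws C(16,5) = 4368; complement C(12,5) = 792; favorable 4368 - 792 = 3576; P = 149/182; answer 149/182
Part 2: A1 = 149/182; threaded value p + q = 331; c = 5472; 5472 = 2^5 * 3^2 * 19; number of divisors = (5+1) * (2+1) * (1+1) = 36; answer 36
Part 3: A2 = 36; r = -2; cross terms: (-2*-40 - 33*-17)=641, (33*1 - 32*-40)=1313, (32*32 - 13*1)=1011, (13*32 - -23*32)=1152, (-23*-17 - -2*32)=455; twice the area = |4572| = 4572; area = 2286; boundary points = 1 + 1 + 1 + 36 + 7 = 46; strictly interior points = area - boundary/2 + 1 = 2264; answer 2264

2264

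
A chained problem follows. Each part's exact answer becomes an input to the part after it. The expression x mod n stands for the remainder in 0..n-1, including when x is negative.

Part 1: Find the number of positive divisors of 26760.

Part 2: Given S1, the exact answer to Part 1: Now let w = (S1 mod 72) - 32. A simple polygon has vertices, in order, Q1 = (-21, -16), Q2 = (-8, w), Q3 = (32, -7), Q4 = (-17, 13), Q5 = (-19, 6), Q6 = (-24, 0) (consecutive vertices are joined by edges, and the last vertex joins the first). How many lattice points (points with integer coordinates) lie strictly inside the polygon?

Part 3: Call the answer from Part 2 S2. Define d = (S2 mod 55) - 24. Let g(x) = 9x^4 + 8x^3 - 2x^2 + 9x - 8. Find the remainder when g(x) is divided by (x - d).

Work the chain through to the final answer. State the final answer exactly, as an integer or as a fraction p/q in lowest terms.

Part 1: 26760 = 2^3 * 3 * 5 * 223; number of divisors = (3+1) * (1+1) * (1+1) * (1+1) = 32; answer 32
Part 2: S1 = 32; w = 0; cross terms: (-21*0 - -8*-16)=-128, (-8*-7 - 32*0)=56, (32*13 - -17*-7)=297, (-17*6 - -19*13)=145, (-19*0 - -24*6)=144, (-24*-16 - -21*0)=384; twice the area = |898| = 898; area = 449; boundary points = 1 + 1 + 1 + 1 + 1 + 1 = 6; strictly interior points = area - boundary/2 + 1 = 447; answer 447
Part 3: S2 = 447; d = -17; remainder = value at the root: 9*(-17)^4 + 8*(-17)^3 - 2*(-17)^2 + 9*(-17)^1 - 8 = (751689) + (-39304) + (-578) + (-153) + (-8) = 711646; answer 711646

711646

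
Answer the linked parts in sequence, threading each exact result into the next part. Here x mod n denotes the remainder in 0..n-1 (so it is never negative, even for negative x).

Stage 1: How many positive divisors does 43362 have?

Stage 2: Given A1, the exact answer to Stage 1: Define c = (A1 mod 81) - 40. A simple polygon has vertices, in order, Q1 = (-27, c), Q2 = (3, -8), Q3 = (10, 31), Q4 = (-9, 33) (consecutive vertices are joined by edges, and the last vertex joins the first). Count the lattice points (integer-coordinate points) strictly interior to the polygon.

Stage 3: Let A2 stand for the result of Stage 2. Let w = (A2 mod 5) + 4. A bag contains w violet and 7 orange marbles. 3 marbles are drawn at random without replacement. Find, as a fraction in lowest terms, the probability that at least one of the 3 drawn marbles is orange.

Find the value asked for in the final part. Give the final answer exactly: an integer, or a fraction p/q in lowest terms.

133/143

Stage 1: 43362 = 2 * 3^3 * 11 * 73; number of divisors = (1+1) * (3+1) * (1+1) * (1+1) = 32; answer 32
Stage 2: A1 = 32; c = -8; cross terms: (-27*-8 - 3*-8)=240, (3*31 - 10*-8)=173, (10*33 - -9*31)=609, (-9*-8 - -27*33)=963; twice the area = |1985| = 1985; area = 1985/2; boundary points = 30 + 1 + 1 + 1 = 33; strictly interior points = area - boundary/2 + 1 = 977; answer 977
Stage 3: A2 = 977; w = 6; total draws C(13,3) = 286; complement C(6,3) = 20; favorable 286 - 20 = 266; P = 133/143; answer 133/143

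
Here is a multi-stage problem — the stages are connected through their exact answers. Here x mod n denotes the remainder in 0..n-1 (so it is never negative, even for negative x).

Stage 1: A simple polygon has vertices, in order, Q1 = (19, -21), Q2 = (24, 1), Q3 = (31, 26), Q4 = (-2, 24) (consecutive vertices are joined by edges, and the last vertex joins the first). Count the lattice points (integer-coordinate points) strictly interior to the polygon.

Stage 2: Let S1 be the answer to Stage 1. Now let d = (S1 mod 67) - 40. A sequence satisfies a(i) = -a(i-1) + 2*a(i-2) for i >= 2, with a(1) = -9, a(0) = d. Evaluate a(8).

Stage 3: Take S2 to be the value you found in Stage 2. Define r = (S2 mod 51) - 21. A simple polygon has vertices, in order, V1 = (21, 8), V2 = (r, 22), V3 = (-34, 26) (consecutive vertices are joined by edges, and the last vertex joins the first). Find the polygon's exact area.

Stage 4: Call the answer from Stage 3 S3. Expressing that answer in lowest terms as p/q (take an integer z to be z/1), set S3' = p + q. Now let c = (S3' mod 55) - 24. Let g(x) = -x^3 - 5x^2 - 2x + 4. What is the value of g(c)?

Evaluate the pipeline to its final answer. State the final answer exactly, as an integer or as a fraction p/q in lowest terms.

-844

Stage 1: cross terms: (19*1 - 24*-21)=523, (24*26 - 31*1)=593, (31*24 - -2*26)=796, (-2*-21 - 19*24)=-414; twice the area = |1498| = 1498; area = 749; boundary points = 1 + 1 + 1 + 3 = 6; strictly interior points = area - boundary/2 + 1 = 747; answer 747
Stage 2: S1 = 747; d = -30; a(2) = -1*(-9) + 2*(-30) = -51; iterating: a(2)=-51, a(3)=33, a(4)=-135, a(5)=201, a(6)=-471, a(7)=873, a(8)=-1815; answer -1815
Stage 3: S2 = -1815; r = 0; cross terms: (21*22 - 0*8)=462, (0*26 - -34*22)=748, (-34*8 - 21*26)=-818; twice the area = |392| = 392; area = 196; answer 196
Stage 4: S3 = 196; threaded value p + q = 197; c = 8; -1*(8)^3 - 5*(8)^2 - 2*(8)^1 + 4 = (-512) + (-320) + (-16) + (4) = -844; answer -844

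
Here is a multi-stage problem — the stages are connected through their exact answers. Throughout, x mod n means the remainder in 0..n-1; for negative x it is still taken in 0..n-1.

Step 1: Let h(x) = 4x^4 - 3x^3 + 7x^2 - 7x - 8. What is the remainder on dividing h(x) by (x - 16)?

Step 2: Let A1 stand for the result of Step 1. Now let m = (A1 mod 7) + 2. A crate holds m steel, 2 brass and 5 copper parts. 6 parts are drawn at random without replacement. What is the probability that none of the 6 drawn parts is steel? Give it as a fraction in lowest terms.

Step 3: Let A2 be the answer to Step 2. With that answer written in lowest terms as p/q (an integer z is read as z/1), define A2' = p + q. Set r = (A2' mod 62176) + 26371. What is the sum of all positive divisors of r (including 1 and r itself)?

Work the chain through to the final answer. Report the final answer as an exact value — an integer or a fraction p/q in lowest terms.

Step 1: remainder = value at the root: 4*(16)^4 - 3*(16)^3 + 7*(16)^2 - 7*(16)^1 - 8 = (262144) + (-12288) + (1792) + (-112) + (-8) = 251528; answer 251528
Step 2: A1 = 251528; m = 6; total draws C(13,6) = 1716; favorable C(7,6) = 7; P = 7/1716; answer 7/1716
Step 3: A2 = 7/1716; threaded value p + q = 1723; r = 28094; 28094 = 2 * 11 * 1277; sigma = (1 + 2) * (1 + 11) * (1 + 1277) = 3 * 12 * 1278 = 46008; answer 46008

46008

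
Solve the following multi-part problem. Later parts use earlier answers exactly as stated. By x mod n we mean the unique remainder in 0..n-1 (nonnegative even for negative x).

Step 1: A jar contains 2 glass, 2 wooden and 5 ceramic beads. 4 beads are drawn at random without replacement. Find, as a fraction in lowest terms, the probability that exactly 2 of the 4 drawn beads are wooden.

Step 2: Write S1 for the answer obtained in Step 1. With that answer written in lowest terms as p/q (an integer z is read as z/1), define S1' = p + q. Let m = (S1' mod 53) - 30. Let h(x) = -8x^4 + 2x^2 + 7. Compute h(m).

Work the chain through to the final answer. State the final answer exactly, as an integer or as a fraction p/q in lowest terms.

Step 1: total draws C(9,4) = 126; favorable C(2,2)*C(7,2) = 21; P = 1/6; answer 1/6
Step 2: S1 = 1/6; threaded value p + q = 7; m = -23; -8*(-23)^4 + 2*(-23)^2 + 7 = (-2238728) + (1058) + (7) = -2237663; answer -2237663

-2237663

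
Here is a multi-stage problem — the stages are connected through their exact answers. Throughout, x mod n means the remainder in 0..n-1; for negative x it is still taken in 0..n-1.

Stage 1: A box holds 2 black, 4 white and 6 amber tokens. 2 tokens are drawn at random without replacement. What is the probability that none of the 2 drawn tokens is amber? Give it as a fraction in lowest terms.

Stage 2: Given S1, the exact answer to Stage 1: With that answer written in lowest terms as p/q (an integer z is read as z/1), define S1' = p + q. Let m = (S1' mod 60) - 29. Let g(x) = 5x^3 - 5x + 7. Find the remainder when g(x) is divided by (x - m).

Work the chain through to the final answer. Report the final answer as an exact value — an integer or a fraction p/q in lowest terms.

-23

Stage 1: total draws C(12,2) = 66; favorable C(6,2) = 15; P = 5/22; answer 5/22
Stage 2: S1 = 5/22; threaded value p + q = 27; m = -2; remainder = value at the root: 5*(-2)^3 - 5*(-2)^1 + 7 = (-40) + (10) + (7) = -23; answer -23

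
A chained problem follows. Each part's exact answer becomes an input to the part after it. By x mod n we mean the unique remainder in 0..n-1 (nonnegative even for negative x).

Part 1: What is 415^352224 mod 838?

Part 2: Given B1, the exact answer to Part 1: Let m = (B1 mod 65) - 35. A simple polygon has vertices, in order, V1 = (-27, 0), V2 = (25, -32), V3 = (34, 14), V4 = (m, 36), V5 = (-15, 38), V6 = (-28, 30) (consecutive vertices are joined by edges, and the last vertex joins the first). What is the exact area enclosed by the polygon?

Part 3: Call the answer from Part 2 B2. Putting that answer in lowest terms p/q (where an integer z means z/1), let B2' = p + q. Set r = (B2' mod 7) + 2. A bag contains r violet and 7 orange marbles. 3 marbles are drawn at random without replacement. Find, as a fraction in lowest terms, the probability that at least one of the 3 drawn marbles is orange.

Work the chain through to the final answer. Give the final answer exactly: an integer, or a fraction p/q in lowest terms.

133/143

Part 1: squarings mod 838: 415^1=415, 415^2=435, 415^4=675, 415^8=591, 415^16=673, 415^32=409, 415^64=519, 415^128=363, 415^256=203, 415^512=147, 415^1024=659, 415^2048=197, 415^4096=261, 415^8192=243, 415^16384=389, 415^32768=481, 415^65536=73, 415^131072=301, 415^262144=97; 415^352224 = 415^32 * 415^64 * 415^128 * 415^256 * 415^512 * 415^1024 * 415^2048 * 415^4096 * 415^16384 * 415^65536 * 415^262144 = 807 (mod 838); answer 807
Part 2: B1 = 807; m = -8; cross terms: (-27*-32 - 25*0)=864, (25*14 - 34*-32)=1438, (34*36 - -8*14)=1336, (-8*38 - -15*36)=236, (-15*30 - -28*38)=614, (-28*0 - -27*30)=810; twice the area = |5298| = 5298; area = 2649; answer 2649
Part 3: B2 = 2649; threaded value p + q = 2650; r = 6; total draws C(13,3) = 286; complement C(6,3) = 20; favorable 286 - 20 = 266; P = 133/143; answer 133/143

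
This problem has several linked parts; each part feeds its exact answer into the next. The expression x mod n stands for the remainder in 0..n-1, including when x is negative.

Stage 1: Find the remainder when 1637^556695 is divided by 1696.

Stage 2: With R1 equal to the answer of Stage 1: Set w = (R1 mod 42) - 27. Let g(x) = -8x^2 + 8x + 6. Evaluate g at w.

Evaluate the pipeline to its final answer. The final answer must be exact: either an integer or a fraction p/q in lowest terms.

Stage 1: squarings mod 1696: 1637^1=1637, 1637^2=89, 1637^4=1137, 1637^8=417, 1637^16=897, 1637^32=705, 1637^64=97, 1637^128=929, 1637^256=1473, 1637^512=545, 1637^1024=225, 1637^2048=1441, 1637^4096=577, 1637^8192=513, 1637^16384=289, 1637^32768=417, 1637^65536=897, 1637^131072=705, 1637^262144=97, 1637^524288=929; 1637^556695 = 1637^1 * 1637^2 * 1637^4 * 1637^16 * 1637^128 * 1637^512 * 1637^1024 * 1637^2048 * 1637^4096 * 1637^8192 * 1637^16384 * 1637^524288 = 1261 (mod 1696); answer 1261
Stage 2: R1 = 1261; w = -26; -8*(-26)^2 + 8*(-26)^1 + 6 = (-5408) + (-208) + (6) = -5610; answer -5610

-5610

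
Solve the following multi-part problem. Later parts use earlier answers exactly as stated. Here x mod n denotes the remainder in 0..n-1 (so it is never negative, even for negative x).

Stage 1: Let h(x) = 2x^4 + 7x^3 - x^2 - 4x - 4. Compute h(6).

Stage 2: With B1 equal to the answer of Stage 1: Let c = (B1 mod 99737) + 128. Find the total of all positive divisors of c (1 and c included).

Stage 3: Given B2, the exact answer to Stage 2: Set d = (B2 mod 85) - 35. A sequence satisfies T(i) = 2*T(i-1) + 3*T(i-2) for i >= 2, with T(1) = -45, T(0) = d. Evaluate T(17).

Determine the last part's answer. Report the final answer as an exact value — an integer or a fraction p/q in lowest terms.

-2259952845

Stage 1: 2*(6)^4 + 7*(6)^3 - 1*(6)^2 - 4*(6)^1 - 4 = (2592) + (1512) + (-36) + (-24) + (-4) = 4040; answer 4040
Stage 2: B1 = 4040; c = 4168; 4168 = 2^3 * 521; sigma = (1 + 2 + 4 + 8) * (1 + 521) = 15 * 522 = 7830; answer 7830
Stage 3: B2 = 7830; d = -25; T(2) = 2*(-45) + 3*(-25) = -165; iterating: T(2)=-165, T(3)=-465, T(4)=-1425, T(5)=-4245, T(6)=-12765, T(7)=-38265, T(8)=-114825, T(9)=-344445, T(10)=-1033365, T(11)=-3100065, T(12)=-9300225, T(13)=-27900645, T(14)=-83701965, T(15)=-251105865, T(16)=-753317625, T(17)=-2259952845; answer -2259952845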